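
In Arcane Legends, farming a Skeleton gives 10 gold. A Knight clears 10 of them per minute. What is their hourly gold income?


Gold per minute = 10 * 10 = 100
Gold per hour = 100 * 60 = 6000

6000 gold/hour


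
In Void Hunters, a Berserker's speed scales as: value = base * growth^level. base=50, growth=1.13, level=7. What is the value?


value = base * growth^level
= 50 * 1.13^7
= 50 * 2.352605
= 117.63

117.63 speed


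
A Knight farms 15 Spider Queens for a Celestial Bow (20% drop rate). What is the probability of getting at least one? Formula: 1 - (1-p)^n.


P(at least one) = 1 - P(none) = 1 - (1-p)^n
p = 20/100 = 0.2
1 - p = 0.8
(1 - p)^15 = 0.8^15 = 0.035184
P(at least one) = 1 - 0.035184 = 0.9648

0.9648


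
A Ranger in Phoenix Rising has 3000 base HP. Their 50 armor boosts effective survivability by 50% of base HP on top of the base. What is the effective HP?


EHP = 3000 * (1 + 50/100)
= 3000 * (1 + 0.5)
= 3000 * 1.5
= 4500.0

4500.0 EHP


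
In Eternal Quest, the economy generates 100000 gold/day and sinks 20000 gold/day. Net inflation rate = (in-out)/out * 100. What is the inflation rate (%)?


Net gold = 100000 - 20000 = 80000
Inflation rate = net / sunk * 100 = 80000 / 20000 * 100
= 4.0 * 100
= 400.00%

400.00%


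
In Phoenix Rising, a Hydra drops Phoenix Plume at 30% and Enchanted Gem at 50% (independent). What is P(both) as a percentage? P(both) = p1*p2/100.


For independent events, P(both) = P(A) * P(B)
= 30% * 50%
= 1500 / 100 %
= 15.0%

15.0%


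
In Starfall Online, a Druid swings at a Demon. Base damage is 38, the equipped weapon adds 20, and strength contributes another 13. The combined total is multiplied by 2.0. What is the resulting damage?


Sum base + weapon + str = 38 + 20 + 13 = 71
Multiply by 2.0:
71 * 2.0 = 142.0

142.0 damage


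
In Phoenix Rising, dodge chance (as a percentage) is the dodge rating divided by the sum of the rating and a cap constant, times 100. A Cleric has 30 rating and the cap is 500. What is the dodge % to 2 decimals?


dodge% = 30 / (30 + 500) * 100
= 30 / 530 * 100
= 0.056604 * 100
= 5.66%

5.66%


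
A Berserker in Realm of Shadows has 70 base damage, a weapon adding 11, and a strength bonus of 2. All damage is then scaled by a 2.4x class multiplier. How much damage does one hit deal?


Sum base + weapon + str = 70 + 11 + 2 = 83
Multiply by 2.4:
83 * 2.4 = 199.2

199.2 damage


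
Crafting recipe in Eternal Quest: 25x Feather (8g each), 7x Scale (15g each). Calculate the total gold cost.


Cost breakdown:
  Feather: 25 * 8 = 200
  Scale: 7 * 15 = 105
Total = 200 + 105 = 305

305 gold


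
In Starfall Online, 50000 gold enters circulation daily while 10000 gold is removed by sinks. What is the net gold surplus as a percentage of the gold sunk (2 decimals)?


Net gold = 50000 - 10000 = 40000
Inflation rate = net / sunk * 100 = 40000 / 10000 * 100
= 4.0 * 100
= 400.00%

400.00%


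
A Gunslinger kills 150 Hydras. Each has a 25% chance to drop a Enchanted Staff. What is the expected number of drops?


Expected drops = kills * (drop_rate / 100)
= 150 * (25 / 100)
= 150 * 0.25
= 37.5

37.5 drops


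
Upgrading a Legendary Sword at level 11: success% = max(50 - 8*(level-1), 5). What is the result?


raw_rate = 50 - 8 * (11 - 1)
= 50 - 8 * 10
= 50 - 80
= -30
Apply floor: max(-30, 5) = 5%

5%


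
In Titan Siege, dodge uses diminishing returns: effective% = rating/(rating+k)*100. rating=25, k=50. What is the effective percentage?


effective% = rating / (rating + k) * 100
= 25 / (25 + 50) * 100
= 25 / 75 * 100
= 0.333333 * 100
= 33.33%

33.33%


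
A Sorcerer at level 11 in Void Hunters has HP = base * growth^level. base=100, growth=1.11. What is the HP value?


value = base * growth^level
= 100 * 1.11^11
= 100 * 3.151757
= 315.18

315.18 HP


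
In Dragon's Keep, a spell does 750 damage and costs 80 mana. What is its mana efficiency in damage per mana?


Efficiency = damage / mana
= 750 / 80
= 9.38

9.38 dmg/mana


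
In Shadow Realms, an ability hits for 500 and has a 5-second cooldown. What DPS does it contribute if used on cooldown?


DPS = damage / cooldown
= 500 / 5
= 100.00

100.00 DPS


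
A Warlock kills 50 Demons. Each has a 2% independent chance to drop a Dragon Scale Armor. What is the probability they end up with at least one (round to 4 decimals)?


P(at least one) = 1 - P(none) = 1 - (1-p)^n
p = 2/100 = 0.02
1 - p = 0.98
(1 - p)^50 = 0.98^50 = 0.364170
P(at least one) = 1 - 0.364170 = 0.6358

0.6358


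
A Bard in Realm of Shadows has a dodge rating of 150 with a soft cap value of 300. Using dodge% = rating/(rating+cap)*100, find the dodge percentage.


dodge% = 150 / (150 + 300) * 100
= 150 / 450 * 100
= 0.333333 * 100
= 33.33%

33.33%


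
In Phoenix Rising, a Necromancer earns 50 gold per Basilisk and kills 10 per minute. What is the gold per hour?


Gold per minute = 50 * 10 = 500
Gold per hour = 500 * 60 = 30000

30000 gold/hour


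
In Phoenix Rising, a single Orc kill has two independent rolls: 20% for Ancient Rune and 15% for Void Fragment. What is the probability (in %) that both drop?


For independent events, P(both) = P(A) * P(B)
= 20% * 15%
= 300 / 100 %
= 3.0%

3.0%


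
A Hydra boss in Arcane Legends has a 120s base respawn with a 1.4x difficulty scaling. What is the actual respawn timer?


Respawn time = base * multiplier
= 120 * 1.4
= 168.0 seconds

168.0 seconds


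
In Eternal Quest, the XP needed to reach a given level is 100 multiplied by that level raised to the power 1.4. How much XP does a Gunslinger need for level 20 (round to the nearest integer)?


XP = 100 * level^1.4
Substitute level = 20:
XP = 100 * 20^1.4
= 100 * 66.2891
= 6629

6629 XP


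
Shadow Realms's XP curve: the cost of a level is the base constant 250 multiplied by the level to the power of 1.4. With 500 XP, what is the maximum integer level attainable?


XP = 250 * level^1.4, so level = (XP / 250)^(1/1.4)
= (500 / 250)^(1/1.4)
= 2.0^0.7143
= 1.6407
Floor: level = 1

level 1


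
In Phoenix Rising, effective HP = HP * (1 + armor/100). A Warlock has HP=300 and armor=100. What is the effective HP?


EHP = 300 * (1 + 100/100)
= 300 * (1 + 1.0)
= 300 * 2.0
= 600.0

600.0 EHP


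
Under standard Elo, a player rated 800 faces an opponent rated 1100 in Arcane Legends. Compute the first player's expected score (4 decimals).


Elo expected score: Ea = 1/(1 + 10^((Rb-Ra)/400))
Rb - Ra = 1100 - 800 = 300
(Rb-Ra)/400 = 300/400 = 0.75
10^0.75 = 5.623413
Ea = 1/(1 + 5.623413) = 1/6.623413 = 0.1510

0.1510


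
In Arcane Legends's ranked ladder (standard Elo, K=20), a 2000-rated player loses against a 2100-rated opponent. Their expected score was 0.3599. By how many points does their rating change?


Elo update: delta = K * (S - Ea), where S = 0 (loses)
S - Ea = 0 - 0.3599 = -0.3599
Rating change = 20 * -0.3599
= -7.20

-7.20 rating points


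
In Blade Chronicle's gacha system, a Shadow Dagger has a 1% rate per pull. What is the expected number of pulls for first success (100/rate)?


Expected pulls for a geometric distribution = 1/p = 100 / rate%
= 100 / 1
= 100.0

100.0 pulls


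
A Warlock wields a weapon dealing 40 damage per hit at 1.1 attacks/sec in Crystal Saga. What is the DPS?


DPS = damage * attack_speed
= 40 * 1.1
= 44.0

44.0 DPS


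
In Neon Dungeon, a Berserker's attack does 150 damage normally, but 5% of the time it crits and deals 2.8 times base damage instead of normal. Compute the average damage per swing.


E[dmg] = base * (1 + crit_chance * (crit_mult - 1))
cc as decimal = 5/100 = 0.05
cm - 1 = 2.8 - 1 = 1.8
Bonus factor = 0.05 * 1.8 = 0.09
Total multiplier = 1 + 0.09 = 1.09
Expected damage = 150 * 1.09 = 163.50

163.50 damage


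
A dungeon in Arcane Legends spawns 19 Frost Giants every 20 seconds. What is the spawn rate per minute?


Spawns per minute = count * (60 / interval)
= 19 * (60 / 20)
= 19 * 3.0
= 57.0

57.0 per minute


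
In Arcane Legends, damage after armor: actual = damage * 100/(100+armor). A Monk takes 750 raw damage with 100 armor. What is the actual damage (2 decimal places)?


actual = 750 * 100 / (100 + 100)
= 750 * 100 / 200
= 75000 / 200
= 375.00

375.00 damage


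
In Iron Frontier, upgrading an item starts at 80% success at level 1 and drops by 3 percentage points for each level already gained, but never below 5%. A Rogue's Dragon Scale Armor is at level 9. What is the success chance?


raw_rate = 80 - 3 * (9 - 1)
= 80 - 3 * 8
= 80 - 24
= 56
Apply floor: max(56, 5) = 56%

56%


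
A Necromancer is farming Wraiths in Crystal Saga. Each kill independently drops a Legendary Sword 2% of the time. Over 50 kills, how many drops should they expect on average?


Expected drops = kills * (drop_rate / 100)
= 50 * (2 / 100)
= 50 * 0.02
= 1.0

1.0 drops


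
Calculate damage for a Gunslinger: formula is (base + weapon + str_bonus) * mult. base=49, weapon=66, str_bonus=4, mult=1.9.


Sum base + weapon + str = 49 + 66 + 4 = 119
Multiply by 1.9:
119 * 1.9 = 226.1

226.1 damage


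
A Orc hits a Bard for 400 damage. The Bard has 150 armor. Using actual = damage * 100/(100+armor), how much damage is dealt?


actual = 400 * 100 / (100 + 150)
= 400 * 100 / 250
= 40000 / 250
= 160.00

160.00 damage


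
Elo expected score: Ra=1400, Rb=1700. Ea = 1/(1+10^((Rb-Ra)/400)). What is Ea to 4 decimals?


Elo expected score: Ea = 1/(1 + 10^((Rb-Ra)/400))
Rb - Ra = 1700 - 1400 = 300
(Rb-Ra)/400 = 300/400 = 0.75
10^0.75 = 5.623413
Ea = 1/(1 + 5.623413) = 1/6.623413 = 0.1510

0.1510


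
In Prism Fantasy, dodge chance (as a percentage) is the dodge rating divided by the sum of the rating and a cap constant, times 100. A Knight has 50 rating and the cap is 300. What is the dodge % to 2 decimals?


dodge% = 50 / (50 + 300) * 100
= 50 / 350 * 100
= 0.142857 * 100
= 14.29%

14.29%


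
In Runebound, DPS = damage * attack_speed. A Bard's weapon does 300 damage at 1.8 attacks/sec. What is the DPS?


DPS = damage * attack_speed
= 300 * 1.8
= 540.0

540.0 DPS


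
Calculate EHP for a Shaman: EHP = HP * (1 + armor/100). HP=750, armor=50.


EHP = 750 * (1 + 50/100)
= 750 * (1 + 0.5)
= 750 * 1.5
= 1125.0

1125.0 EHP


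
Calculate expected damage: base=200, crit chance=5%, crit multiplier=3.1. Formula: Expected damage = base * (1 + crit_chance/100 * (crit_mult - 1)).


E[dmg] = base * (1 + crit_chance * (crit_mult - 1))
cc as decimal = 5/100 = 0.05
cm - 1 = 3.1 - 1 = 2.1
Bonus factor = 0.05 * 2.1 = 0.105
Total multiplier = 1 + 0.105 = 1.105
Expected damage = 200 * 1.105 = 221.00

221.00 damage


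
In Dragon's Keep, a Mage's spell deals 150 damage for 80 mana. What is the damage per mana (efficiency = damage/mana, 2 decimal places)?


Efficiency = damage / mana
= 150 / 80
= 1.88

1.88 dmg/mana


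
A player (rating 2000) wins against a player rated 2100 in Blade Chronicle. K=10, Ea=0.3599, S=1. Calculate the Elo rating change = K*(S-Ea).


Elo update: delta = K * (S - Ea), where S = 1 (wins)
S - Ea = 1 - 0.3599 = 0.6401
Rating change = 10 * 0.6401
= 6.40

6.40 rating points


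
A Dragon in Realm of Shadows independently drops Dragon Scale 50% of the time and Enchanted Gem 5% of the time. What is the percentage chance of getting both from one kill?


For independent events, P(both) = P(A) * P(B)
= 50% * 5%
= 250 / 100 %
= 2.5%

2.5%


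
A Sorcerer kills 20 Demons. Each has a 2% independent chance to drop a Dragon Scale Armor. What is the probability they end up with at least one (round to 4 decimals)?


P(at least one) = 1 - P(none) = 1 - (1-p)^n
p = 2/100 = 0.02
1 - p = 0.98
(1 - p)^20 = 0.98^20 = 0.667608
P(at least one) = 1 - 0.667608 = 0.3324

0.3324


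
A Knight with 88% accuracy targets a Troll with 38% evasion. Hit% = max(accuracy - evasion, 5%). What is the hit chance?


accuracy - evasion = 88 - 38 = 50
Apply floor: max(50, 5) = 50
Hit chance = 50%

50%


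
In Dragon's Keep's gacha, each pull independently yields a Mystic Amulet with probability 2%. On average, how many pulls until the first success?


Expected pulls for a geometric distribution = 1/p = 100 / rate%
= 100 / 2
= 50.0

50.0 pulls


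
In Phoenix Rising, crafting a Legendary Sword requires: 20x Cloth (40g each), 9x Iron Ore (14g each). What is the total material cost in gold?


Cost breakdown:
  Cloth: 20 * 40 = 800
  Iron Ore: 9 * 14 = 126
Total = 800 + 126 = 926

926 gold


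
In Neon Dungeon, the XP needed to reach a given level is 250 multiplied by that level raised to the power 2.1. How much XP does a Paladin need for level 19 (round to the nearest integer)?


XP = 250 * level^2.1
Substitute level = 19:
XP = 250 * 19^2.1
= 250 * 484.5991
= 121150

121150 XP


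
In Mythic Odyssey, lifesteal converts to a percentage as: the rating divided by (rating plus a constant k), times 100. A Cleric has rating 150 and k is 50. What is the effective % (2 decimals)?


effective% = rating / (rating + k) * 100
= 150 / (150 + 50) * 100
= 150 / 200 * 100
= 0.75 * 100
= 75.00%

75.00%


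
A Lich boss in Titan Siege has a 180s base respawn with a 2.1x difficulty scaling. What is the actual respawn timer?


Respawn time = base * multiplier
= 180 * 2.1
= 378.0 seconds

378.0 seconds


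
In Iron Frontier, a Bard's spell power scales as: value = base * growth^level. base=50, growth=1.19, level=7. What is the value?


value = base * growth^level
= 50 * 1.19^7
= 50 * 3.379315
= 168.97

168.97 spell power


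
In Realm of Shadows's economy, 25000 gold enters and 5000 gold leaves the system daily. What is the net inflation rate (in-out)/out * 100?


Net gold = 25000 - 5000 = 20000
Inflation rate = net / sunk * 100 = 20000 / 5000 * 100
= 4.0 * 100
= 400.00%

400.00%


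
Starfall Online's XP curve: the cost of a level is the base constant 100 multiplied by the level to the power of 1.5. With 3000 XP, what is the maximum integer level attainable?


XP = 100 * level^1.5, so level = (XP / 100)^(1/1.5)
= (3000 / 100)^(1/1.5)
= 30.0^0.6667
= 9.6549
Floor: level = 9

level 9


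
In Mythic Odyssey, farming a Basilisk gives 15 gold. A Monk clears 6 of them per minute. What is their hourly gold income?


Gold per minute = 15 * 6 = 90
Gold per hour = 90 * 60 = 5400

5400 gold/hour


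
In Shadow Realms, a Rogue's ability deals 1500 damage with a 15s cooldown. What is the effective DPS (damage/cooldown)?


DPS = damage / cooldown
= 1500 / 15
= 100.00

100.00 DPS


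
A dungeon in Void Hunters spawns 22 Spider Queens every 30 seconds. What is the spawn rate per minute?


Spawns per minute = count * (60 / interval)
= 22 * (60 / 30)
= 22 * 2.0
= 44.0

44.0 per minute


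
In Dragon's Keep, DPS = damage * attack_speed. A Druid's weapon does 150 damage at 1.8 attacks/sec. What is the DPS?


DPS = damage * attack_speed
= 150 * 1.8
= 270.0

270.0 DPS


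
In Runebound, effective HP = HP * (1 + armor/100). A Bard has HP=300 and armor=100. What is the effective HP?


EHP = 300 * (1 + 100/100)
= 300 * (1 + 1.0)
= 300 * 2.0
= 600.0

600.0 EHP


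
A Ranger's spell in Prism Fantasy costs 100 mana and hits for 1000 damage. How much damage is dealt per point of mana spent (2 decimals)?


Efficiency = damage / mana
= 1000 / 100
= 10.00

10.00 dmg/mana


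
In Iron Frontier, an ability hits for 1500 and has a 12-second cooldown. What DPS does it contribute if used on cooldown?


DPS = damage / cooldown
= 1500 / 12
= 125.00

125.00 DPS


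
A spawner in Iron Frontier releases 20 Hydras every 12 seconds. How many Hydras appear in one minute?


Spawns per minute = count * (60 / interval)
= 20 * (60 / 12)
= 20 * 5.0
= 100.0

100.0 per minute


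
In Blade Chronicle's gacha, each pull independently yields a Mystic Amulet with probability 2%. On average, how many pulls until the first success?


Expected pulls for a geometric distribution = 1/p = 100 / rate%
= 100 / 2
= 50.0

50.0 pulls


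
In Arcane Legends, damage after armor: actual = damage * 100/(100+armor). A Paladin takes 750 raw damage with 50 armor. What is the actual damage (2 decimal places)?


actual = 750 * 100 / (100 + 50)
= 750 * 100 / 150
= 75000 / 150
= 500.00

500.00 damage


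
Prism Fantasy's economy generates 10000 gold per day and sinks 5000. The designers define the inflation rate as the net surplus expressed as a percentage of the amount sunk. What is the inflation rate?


Net gold = 10000 - 5000 = 5000
Inflation rate = net / sunk * 100 = 5000 / 5000 * 100
= 1.0 * 100
= 100.00%

100.00%


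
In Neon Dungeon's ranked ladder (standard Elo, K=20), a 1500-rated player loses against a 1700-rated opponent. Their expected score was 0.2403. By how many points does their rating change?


Elo update: delta = K * (S - Ea), where S = 0 (loses)
S - Ea = 0 - 0.2403 = -0.2403
Rating change = 20 * -0.2403
= -4.81

-4.81 rating points


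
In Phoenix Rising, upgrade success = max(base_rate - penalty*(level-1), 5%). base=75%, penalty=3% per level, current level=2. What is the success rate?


raw_rate = 75 - 3 * (2 - 1)
= 75 - 3 * 1
= 75 - 3
= 72
Apply floor: max(72, 5) = 72%

72%


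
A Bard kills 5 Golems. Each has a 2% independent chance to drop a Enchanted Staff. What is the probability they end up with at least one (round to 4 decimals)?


P(at least one) = 1 - P(none) = 1 - (1-p)^n
p = 2/100 = 0.02
1 - p = 0.98
(1 - p)^5 = 0.98^5 = 0.903921
P(at least one) = 1 - 0.903921 = 0.0961

0.0961


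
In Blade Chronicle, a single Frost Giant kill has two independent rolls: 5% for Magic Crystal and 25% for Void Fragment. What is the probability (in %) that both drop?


For independent events, P(both) = P(A) * P(B)
= 5% * 25%
= 125 / 100 %
= 1.25%

1.25%


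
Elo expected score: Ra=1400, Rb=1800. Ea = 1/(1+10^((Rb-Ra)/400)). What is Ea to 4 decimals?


Elo expected score: Ea = 1/(1 + 10^((Rb-Ra)/400))
Rb - Ra = 1800 - 1400 = 400
(Rb-Ra)/400 = 400/400 = 1.0
10^1.0 = 10.0
Ea = 1/(1 + 10.0) = 1/11.0 = 0.0909

0.0909


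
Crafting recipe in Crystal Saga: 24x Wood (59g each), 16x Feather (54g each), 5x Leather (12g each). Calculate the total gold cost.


Cost breakdown:
  Wood: 24 * 59 = 1416
  Feather: 16 * 54 = 864
  Leather: 5 * 12 = 60
Total = 1416 + 864 + 60 = 2340

2340 gold


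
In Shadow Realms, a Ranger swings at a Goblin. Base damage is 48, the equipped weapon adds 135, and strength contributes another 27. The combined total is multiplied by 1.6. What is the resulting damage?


Sum base + weapon + str = 48 + 135 + 27 = 210
Multiply by 1.6:
210 * 1.6 = 336.0

336.0 damage


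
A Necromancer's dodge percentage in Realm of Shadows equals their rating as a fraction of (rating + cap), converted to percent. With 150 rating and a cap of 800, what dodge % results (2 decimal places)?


dodge% = 150 / (150 + 800) * 100
= 150 / 950 * 100
= 0.157895 * 100
= 15.79%

15.79%


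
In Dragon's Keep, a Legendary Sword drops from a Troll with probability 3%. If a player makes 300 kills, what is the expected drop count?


Expected drops = kills * (drop_rate / 100)
= 300 * (3 / 100)
= 300 * 0.03
= 9.0

9.0 drops


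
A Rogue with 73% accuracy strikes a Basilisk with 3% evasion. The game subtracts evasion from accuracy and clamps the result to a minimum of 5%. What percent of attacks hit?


accuracy - evasion = 73 - 3 = 70
Apply floor: max(70, 5) = 70
Hit chance = 70%

70%


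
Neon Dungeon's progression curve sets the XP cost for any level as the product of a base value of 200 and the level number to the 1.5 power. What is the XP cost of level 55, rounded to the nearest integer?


XP = 200 * level^1.5
Substitute level = 55:
XP = 200 * 55^1.5
= 200 * 407.8909
= 81578

81578 XP


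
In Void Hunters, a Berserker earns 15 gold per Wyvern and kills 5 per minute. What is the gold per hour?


Gold per minute = 15 * 5 = 75
Gold per hour = 75 * 60 = 4500

4500 gold/hour


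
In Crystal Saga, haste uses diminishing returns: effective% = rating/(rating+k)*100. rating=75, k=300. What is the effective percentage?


effective% = rating / (rating + k) * 100
= 75 / (75 + 300) * 100
= 75 / 375 * 100
= 0.2 * 100
= 20.00%

20.00%


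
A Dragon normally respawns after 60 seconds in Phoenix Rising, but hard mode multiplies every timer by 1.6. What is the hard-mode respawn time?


Respawn time = base * multiplier
= 60 * 1.6
= 96.0 seconds

96.0 seconds


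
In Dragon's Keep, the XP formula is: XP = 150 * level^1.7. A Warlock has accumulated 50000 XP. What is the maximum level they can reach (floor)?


XP = 150 * level^1.7, so level = (XP / 150)^(1/1.7)
= (50000 / 150)^(1/1.7)
= 333.3333^0.5882
= 30.4822
Floor: level = 30

level 30


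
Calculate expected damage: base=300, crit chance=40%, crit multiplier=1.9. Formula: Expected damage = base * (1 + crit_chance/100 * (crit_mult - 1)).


E[dmg] = base * (1 + crit_chance * (crit_mult - 1))
cc as decimal = 40/100 = 0.4
cm - 1 = 1.9 - 1 = 0.9
Bonus factor = 0.4 * 0.9 = 0.36
Total multiplier = 1 + 0.36 = 1.36
Expected damage = 300 * 1.36 = 408.00

408.00 damage


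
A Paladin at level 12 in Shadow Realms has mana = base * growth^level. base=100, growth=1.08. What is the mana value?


value = base * growth^level
= 100 * 1.08^12
= 100 * 2.51817
= 251.82

251.82 mana


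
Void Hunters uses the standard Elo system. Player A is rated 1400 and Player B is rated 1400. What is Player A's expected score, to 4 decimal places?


Elo expected score: Ea = 1/(1 + 10^((Rb-Ra)/400))
Rb - Ra = 1400 - 1400 = 0
(Rb-Ra)/400 = 0/400 = 0.0
10^0.0 = 1.0
Ea = 1/(1 + 1.0) = 1/2.0 = 0.5000

0.5000


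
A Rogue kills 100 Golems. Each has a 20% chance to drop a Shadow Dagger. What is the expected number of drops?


Expected drops = kills * (drop_rate / 100)
= 100 * (20 / 100)
= 100 * 0.2
= 20.0

20.0 drops


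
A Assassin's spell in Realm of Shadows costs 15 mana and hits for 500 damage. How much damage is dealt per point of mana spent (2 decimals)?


Efficiency = damage / mana
= 500 / 15
= 33.33

33.33 dmg/mana


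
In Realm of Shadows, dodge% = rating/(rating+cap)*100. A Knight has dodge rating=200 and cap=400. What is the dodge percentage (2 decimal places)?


dodge% = 200 / (200 + 400) * 100
= 200 / 600 * 100
= 0.333333 * 100
= 33.33%

33.33%


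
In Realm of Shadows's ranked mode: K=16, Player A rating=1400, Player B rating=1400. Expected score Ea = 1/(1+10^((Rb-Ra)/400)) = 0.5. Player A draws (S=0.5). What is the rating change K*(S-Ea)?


Elo update: delta = K * (S - Ea), where S = 0.5 (draws)
S - Ea = 0.5 - 0.5 = 0.0
Rating change = 16 * 0.0
= 0.00

0.00 rating points


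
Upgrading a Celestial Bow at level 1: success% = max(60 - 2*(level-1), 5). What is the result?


raw_rate = 60 - 2 * (1 - 1)
= 60 - 2 * 0
= 60 - 0
= 60
Apply floor: max(60, 5) = 60%

60%


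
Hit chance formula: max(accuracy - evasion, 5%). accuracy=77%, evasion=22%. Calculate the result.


accuracy - evasion = 77 - 22 = 55
Apply floor: max(55, 5) = 55
Hit chance = 55%

55%


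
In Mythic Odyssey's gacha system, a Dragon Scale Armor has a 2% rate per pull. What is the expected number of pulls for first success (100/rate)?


Expected pulls for a geometric distribution = 1/p = 100 / rate%
= 100 / 2
= 50.0

50.0 pulls


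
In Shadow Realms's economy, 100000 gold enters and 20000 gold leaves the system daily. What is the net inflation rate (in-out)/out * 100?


Net gold = 100000 - 20000 = 80000
Inflation rate = net / sunk * 100 = 80000 / 20000 * 100
= 4.0 * 100
= 400.00%

400.00%


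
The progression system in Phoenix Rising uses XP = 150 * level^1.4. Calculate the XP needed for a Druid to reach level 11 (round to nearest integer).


XP = 150 * level^1.4
Substitute level = 11:
XP = 150 * 11^1.4
= 150 * 28.7045
= 4306

4306 XP


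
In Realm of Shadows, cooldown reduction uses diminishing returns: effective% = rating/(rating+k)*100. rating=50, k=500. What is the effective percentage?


effective% = rating / (rating + k) * 100
= 50 / (50 + 500) * 100
= 50 / 550 * 100
= 0.090909 * 100
= 9.09%

9.09%


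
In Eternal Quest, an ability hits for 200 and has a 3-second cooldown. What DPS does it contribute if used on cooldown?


DPS = damage / cooldown
= 200 / 3
= 66.67

66.67 DPS


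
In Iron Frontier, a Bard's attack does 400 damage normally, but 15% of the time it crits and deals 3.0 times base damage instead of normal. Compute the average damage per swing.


E[dmg] = base * (1 + crit_chance * (crit_mult - 1))
cc as decimal = 15/100 = 0.15
cm - 1 = 3.0 - 1 = 2.0
Bonus factor = 0.15 * 2.0 = 0.3
Total multiplier = 1 + 0.3 = 1.3
Expected damage = 400 * 1.3 = 520.00

520.00 damage


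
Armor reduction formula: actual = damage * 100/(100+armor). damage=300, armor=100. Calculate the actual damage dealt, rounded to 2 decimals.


actual = 300 * 100 / (100 + 100)
= 300 * 100 / 200
= 30000 / 200
= 150.00

150.00 damage


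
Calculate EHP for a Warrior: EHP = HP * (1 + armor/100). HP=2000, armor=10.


EHP = 2000 * (1 + 10/100)
= 2000 * (1 + 0.1)
= 2000 * 1.1
= 2200.0

2200.0 EHP


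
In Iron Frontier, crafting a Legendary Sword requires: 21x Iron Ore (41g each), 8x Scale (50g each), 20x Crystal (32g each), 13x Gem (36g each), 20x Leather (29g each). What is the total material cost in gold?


Cost breakdown:
  Iron Ore: 21 * 41 = 861
  Scale: 8 * 50 = 400
  Crystal: 20 * 32 = 640
  Gem: 13 * 36 = 468
  Leather: 20 * 29 = 580
Total = 861 + 400 + 640 + 468 + 580 = 2949

2949 gold


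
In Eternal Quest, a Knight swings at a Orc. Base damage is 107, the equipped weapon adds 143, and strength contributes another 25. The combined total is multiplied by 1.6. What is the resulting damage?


Sum base + weapon + str = 107 + 143 + 25 = 275
Multiply by 1.6:
275 * 1.6 = 440.0

440.0 damage


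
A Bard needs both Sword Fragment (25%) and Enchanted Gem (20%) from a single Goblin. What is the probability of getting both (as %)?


For independent events, P(both) = P(A) * P(B)
= 25% * 20%
= 500 / 100 %
= 5.0%

5.0%


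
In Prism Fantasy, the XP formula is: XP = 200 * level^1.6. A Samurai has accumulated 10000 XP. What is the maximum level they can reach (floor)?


XP = 200 * level^1.6, so level = (XP / 200)^(1/1.6)
= (10000 / 200)^(1/1.6)
= 50.0^0.625
= 11.5307
Floor: level = 11

level 11


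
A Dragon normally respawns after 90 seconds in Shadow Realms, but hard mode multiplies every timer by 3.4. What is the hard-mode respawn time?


Respawn time = base * multiplier
= 90 * 3.4
= 306.0 seconds

306.0 seconds


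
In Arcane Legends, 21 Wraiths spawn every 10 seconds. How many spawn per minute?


Spawns per minute = count * (60 / interval)
= 21 * (60 / 10)
= 21 * 6.0
= 126.0

126.0 per minute


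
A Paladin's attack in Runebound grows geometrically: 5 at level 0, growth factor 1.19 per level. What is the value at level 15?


value = base * growth^level
= 5 * 1.19^15
= 5 * 13.58953
= 67.95

67.95 attack


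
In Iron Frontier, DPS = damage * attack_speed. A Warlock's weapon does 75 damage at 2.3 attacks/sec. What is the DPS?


DPS = damage * attack_speed
= 75 * 2.3
= 172.5

172.5 DPS


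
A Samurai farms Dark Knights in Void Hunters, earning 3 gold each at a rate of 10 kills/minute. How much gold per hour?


Gold per minute = 3 * 10 = 30
Gold per hour = 30 * 60 = 1800

1800 gold/hour


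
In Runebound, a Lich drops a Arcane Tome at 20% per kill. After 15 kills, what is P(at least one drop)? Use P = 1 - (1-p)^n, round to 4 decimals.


P(at least one) = 1 - P(none) = 1 - (1-p)^n
p = 20/100 = 0.2
1 - p = 0.8
(1 - p)^15 = 0.8^15 = 0.035184
P(at least one) = 1 - 0.035184 = 0.9648

0.9648


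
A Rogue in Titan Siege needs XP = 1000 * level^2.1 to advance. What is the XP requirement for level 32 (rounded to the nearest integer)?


XP = 1000 * level^2.1
Substitute level = 32:
XP = 1000 * 32^2.1
= 1000 * 1448.1547
= 1448155

1448155 XP


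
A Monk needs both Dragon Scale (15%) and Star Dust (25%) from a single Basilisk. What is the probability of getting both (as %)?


For independent events, P(both) = P(A) * P(B)
= 15% * 25%
= 375 / 100 %
= 3.75%

3.75%


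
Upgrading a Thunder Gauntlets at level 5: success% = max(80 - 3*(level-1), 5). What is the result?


raw_rate = 80 - 3 * (5 - 1)
= 80 - 3 * 4
= 80 - 12
= 68
Apply floor: max(68, 5) = 68%

68%


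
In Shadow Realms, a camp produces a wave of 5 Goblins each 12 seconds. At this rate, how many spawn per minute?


Spawns per minute = count * (60 / interval)
= 5 * (60 / 12)
= 5 * 5.0
= 25.0

25.0 per minute


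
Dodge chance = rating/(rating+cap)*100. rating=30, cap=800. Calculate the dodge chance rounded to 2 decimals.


dodge% = 30 / (30 + 800) * 100
= 30 / 830 * 100
= 0.036145 * 100
= 3.61%

3.61%


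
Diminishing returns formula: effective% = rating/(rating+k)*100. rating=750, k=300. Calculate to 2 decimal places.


effective% = rating / (rating + k) * 100
= 750 / (750 + 300) * 100
= 750 / 1050 * 100
= 0.714286 * 100
= 71.43%

71.43%


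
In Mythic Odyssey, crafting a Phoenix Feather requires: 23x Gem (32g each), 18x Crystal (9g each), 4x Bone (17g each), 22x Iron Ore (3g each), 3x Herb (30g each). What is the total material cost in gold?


Cost breakdown:
  Gem: 23 * 32 = 736
  Crystal: 18 * 9 = 162
  Bone: 4 * 17 = 68
  Iron Ore: 22 * 3 = 66
  Herb: 3 * 30 = 90
Total = 736 + 162 + 68 + 66 + 90 = 1122

1122 gold


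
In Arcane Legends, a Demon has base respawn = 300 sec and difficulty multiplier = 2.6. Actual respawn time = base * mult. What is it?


Respawn time = base * multiplier
= 300 * 2.6
= 780.0 seconds

780.0 seconds


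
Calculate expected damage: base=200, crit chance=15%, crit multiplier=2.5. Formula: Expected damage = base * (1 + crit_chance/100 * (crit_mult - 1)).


E[dmg] = base * (1 + crit_chance * (crit_mult - 1))
cc as decimal = 15/100 = 0.15
cm - 1 = 2.5 - 1 = 1.5
Bonus factor = 0.15 * 1.5 = 0.225
Total multiplier = 1 + 0.225 = 1.225
Expected damage = 200 * 1.225 = 245.00

245.00 damage


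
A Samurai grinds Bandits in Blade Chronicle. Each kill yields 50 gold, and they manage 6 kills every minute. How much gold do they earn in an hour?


Gold per minute = 50 * 6 = 300
Gold per hour = 300 * 60 = 18000

18000 gold/hour


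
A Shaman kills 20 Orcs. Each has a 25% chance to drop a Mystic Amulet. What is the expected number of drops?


Expected drops = kills * (drop_rate / 100)
= 20 * (25 / 100)
= 20 * 0.25
= 5.0

5.0 drops


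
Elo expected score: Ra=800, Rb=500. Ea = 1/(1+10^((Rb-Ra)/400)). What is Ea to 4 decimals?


Elo expected score: Ea = 1/(1 + 10^((Rb-Ra)/400))
Rb - Ra = 500 - 800 = -300
(Rb-Ra)/400 = -300/400 = -0.75
10^-0.75 = 0.177828
Ea = 1/(1 + 0.177828) = 1/1.177828 = 0.8490

0.8490


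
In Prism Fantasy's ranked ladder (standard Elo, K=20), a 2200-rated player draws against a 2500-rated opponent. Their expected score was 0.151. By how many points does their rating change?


Elo update: delta = K * (S - Ea), where S = 0.5 (draws)
S - Ea = 0.5 - 0.151 = 0.349
Rating change = 20 * 0.349
= 6.98

6.98 rating points


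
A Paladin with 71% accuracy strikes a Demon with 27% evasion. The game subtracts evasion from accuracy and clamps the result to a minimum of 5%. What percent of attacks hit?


accuracy - evasion = 71 - 27 = 44
Apply floor: max(44, 5) = 44
Hit chance = 44%

44%


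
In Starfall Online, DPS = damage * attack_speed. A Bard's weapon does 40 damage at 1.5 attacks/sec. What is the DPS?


DPS = damage * attack_speed
= 40 * 1.5
= 60.0

60.0 DPS


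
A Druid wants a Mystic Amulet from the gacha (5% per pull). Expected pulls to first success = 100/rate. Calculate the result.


Expected pulls for a geometric distribution = 1/p = 100 / rate%
= 100 / 5
= 20.0

20.0 pulls


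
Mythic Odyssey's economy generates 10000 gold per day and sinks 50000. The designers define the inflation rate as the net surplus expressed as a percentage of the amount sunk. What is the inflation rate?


Net gold = 10000 - 50000 = -40000
Inflation rate = net / sunk * 100 = -40000 / 50000 * 100
= -0.8 * 100
= -80.00%

-80.00%


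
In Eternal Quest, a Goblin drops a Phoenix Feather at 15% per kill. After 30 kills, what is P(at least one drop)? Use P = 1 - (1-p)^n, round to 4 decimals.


P(at least one) = 1 - P(none) = 1 - (1-p)^n
p = 15/100 = 0.15
1 - p = 0.85
(1 - p)^30 = 0.85^30 = 0.007631
P(at least one) = 1 - 0.007631 = 0.9924

0.9924


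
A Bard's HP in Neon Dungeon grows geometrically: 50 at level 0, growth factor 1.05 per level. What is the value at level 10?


value = base * growth^level
= 50 * 1.05^10
= 50 * 1.628895
= 81.44

81.44 HP


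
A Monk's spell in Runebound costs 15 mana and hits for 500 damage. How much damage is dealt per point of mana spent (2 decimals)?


Efficiency = damage / mana
= 500 / 15
= 33.33

33.33 dmg/mana


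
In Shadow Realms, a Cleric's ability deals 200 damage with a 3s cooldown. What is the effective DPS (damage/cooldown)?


DPS = damage / cooldown
= 200 / 3
= 66.67

66.67 DPS


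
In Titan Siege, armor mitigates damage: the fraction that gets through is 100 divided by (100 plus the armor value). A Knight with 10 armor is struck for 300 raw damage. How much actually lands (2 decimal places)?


actual = 300 * 100 / (100 + 10)
= 300 * 100 / 110
= 30000 / 110
= 272.73

272.73 damage


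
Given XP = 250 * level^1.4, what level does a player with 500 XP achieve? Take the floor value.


XP = 250 * level^1.4, so level = (XP / 250)^(1/1.4)
= (500 / 250)^(1/1.4)
= 2.0^0.7143
= 1.6407
Floor: level = 1

level 1


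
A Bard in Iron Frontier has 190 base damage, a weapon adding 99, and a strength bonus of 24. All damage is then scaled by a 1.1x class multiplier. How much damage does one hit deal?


Sum base + weapon + str = 190 + 99 + 24 = 313
Multiply by 1.1:
313 * 1.1 = 344.3

344.3 damage


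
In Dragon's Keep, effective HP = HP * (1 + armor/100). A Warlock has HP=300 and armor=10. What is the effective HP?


EHP = 300 * (1 + 10/100)
= 300 * (1 + 0.1)
= 300 * 1.1
= 330.0

330.0 EHP


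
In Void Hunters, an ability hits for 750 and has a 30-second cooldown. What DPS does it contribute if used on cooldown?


DPS = damage / cooldown
= 750 / 30
= 25.00

25.00 DPS


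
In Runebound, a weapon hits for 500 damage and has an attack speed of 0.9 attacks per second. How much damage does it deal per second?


DPS = damage * attack_speed
= 500 * 0.9
= 450.0

450.0 DPS


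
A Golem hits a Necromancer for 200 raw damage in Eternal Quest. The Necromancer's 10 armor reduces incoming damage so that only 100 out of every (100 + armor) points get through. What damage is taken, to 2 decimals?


actual = 200 * 100 / (100 + 10)
= 200 * 100 / 110
= 20000 / 110
= 181.82

181.82 damage


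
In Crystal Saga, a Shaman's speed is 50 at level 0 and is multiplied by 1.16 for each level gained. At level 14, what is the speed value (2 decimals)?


value = base * growth^level
= 50 * 1.16^14
= 50 * 7.987518
= 399.38

399.38 speed


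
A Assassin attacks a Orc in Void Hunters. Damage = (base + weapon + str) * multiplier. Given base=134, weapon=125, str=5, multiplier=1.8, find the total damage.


Sum base + weapon + str = 134 + 125 + 5 = 264
Multiply by 1.8:
264 * 1.8 = 475.2

475.2 damage


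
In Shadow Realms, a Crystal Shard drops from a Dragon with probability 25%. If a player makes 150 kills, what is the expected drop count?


Expected drops = kills * (drop_rate / 100)
= 150 * (25 / 100)
= 150 * 0.25
= 37.5

37.5 drops


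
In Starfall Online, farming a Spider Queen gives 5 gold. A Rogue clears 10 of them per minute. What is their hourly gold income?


Gold per minute = 5 * 10 = 50
Gold per hour = 50 * 60 = 3000

3000 gold/hour


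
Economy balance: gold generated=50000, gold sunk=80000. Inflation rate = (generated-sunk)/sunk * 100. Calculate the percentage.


Net gold = 50000 - 80000 = -30000
Inflation rate = net / sunk * 100 = -30000 / 80000 * 100
= -0.375 * 100
= -37.50%

-37.50%


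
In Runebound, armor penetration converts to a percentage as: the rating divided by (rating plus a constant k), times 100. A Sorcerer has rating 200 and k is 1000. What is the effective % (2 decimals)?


effective% = rating / (rating + k) * 100
= 200 / (200 + 1000) * 100
= 200 / 1200 * 100
= 0.166667 * 100
= 16.67%

16.67%


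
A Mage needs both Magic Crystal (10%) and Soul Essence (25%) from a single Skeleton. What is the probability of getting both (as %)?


For independent events, P(both) = P(A) * P(B)
= 10% * 25%
= 250 / 100 %
= 2.5%

2.5%


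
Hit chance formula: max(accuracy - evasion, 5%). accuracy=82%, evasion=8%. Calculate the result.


accuracy - evasion = 82 - 8 = 74
Apply floor: max(74, 5) = 74
Hit chance = 74%

74%


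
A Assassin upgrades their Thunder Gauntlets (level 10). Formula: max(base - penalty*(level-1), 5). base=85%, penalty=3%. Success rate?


raw_rate = 85 - 3 * (10 - 1)
= 85 - 3 * 9
= 85 - 27
= 58
Apply floor: max(58, 5) = 58%

58%


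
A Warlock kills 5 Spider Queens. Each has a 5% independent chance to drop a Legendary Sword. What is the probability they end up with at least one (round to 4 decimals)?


P(at least one) = 1 - P(none) = 1 - (1-p)^n
p = 5/100 = 0.05
1 - p = 0.95
(1 - p)^5 = 0.95^5 = 0.773781
P(at least one) = 1 - 0.773781 = 0.2262

0.2262


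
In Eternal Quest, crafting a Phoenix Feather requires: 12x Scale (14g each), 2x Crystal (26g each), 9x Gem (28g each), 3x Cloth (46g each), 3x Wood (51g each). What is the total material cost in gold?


Cost breakdown:
  Scale: 12 * 14 = 168
  Crystal: 2 * 26 = 52
  Gem: 9 * 28 = 252
  Cloth: 3 * 46 = 138
  Wood: 3 * 51 = 153
Total = 168 + 52 + 252 + 138 + 153 = 763

763 gold


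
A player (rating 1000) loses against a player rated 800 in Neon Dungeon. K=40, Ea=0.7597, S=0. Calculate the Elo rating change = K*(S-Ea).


Elo update: delta = K * (S - Ea), where S = 0 (loses)
S - Ea = 0 - 0.7597 = -0.7597
Rating change = 40 * -0.7597
= -30.39

-30.39 rating points


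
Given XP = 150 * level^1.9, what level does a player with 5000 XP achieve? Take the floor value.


XP = 150 * level^1.9, so level = (XP / 150)^(1/1.9)
= (5000 / 150)^(1/1.9)
= 33.3333^0.5263
= 6.3316
Floor: level = 6

level 6


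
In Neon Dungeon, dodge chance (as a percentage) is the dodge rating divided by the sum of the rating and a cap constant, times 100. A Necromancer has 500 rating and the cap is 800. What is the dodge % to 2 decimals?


dodge% = 500 / (500 + 800) * 100
= 500 / 1300 * 100
= 0.384615 * 100
= 38.46%

38.46%


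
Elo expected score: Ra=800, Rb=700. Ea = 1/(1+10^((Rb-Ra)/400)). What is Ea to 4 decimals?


Elo expected score: Ea = 1/(1 + 10^((Rb-Ra)/400))
Rb - Ra = 700 - 800 = -100
(Rb-Ra)/400 = -100/400 = -0.25
10^-0.25 = 0.562341
Ea = 1/(1 + 0.562341) = 1/1.562341 = 0.6401

0.6401


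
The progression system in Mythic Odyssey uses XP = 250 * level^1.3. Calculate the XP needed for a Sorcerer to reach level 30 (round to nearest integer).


XP = 250 * level^1.3
Substitute level = 30:
XP = 250 * 30^1.3
= 250 * 83.2257
= 20806

20806 XP


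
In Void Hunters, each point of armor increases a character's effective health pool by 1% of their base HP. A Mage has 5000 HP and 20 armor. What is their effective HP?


EHP = 5000 * (1 + 20/100)
= 5000 * (1 + 0.2)
= 5000 * 1.2
= 6000.0

6000.0 EHP


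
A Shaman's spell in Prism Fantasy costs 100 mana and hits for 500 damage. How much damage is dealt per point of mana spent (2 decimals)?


Efficiency = damage / mana
= 500 / 100
= 5.00

5.00 dmg/mana


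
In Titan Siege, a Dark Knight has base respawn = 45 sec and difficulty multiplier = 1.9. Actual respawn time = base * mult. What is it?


Respawn time = base * multiplier
= 45 * 1.9
= 85.5 seconds

85.5 seconds
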